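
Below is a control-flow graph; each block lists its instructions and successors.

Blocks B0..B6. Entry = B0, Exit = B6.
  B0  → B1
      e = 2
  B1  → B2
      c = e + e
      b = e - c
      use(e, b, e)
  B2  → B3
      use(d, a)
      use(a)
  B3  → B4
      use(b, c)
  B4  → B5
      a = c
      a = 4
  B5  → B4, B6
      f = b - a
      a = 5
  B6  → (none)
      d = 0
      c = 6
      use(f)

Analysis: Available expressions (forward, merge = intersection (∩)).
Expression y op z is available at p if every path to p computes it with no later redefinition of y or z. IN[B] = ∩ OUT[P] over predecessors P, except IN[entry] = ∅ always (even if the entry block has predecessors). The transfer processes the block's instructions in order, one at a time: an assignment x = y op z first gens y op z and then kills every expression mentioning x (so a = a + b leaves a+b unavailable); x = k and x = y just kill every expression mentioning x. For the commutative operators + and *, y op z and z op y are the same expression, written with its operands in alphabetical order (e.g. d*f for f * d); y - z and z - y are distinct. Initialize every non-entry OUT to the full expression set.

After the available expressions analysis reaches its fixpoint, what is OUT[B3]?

Fixpoint table:
  B0:  IN={}  OUT={}
  B1:  IN={}  OUT={e+e, e-c}
  B2:  IN={e+e, e-c}  OUT={e+e, e-c}
  B3:  IN={e+e, e-c}  OUT={e+e, e-c}
  B4:  IN={e+e, e-c}  OUT={e+e, e-c}
  B5:  IN={e+e, e-c}  OUT={e+e, e-c}
  B6:  IN={e+e, e-c}  OUT={e+e}

Merge at B3: IN[B3] = OUT[B2] = {e+e, e-c}
Applying B3's transfer function to that IN value gives OUT[B3] (row B3 above).

Answer: {e+e, e-c}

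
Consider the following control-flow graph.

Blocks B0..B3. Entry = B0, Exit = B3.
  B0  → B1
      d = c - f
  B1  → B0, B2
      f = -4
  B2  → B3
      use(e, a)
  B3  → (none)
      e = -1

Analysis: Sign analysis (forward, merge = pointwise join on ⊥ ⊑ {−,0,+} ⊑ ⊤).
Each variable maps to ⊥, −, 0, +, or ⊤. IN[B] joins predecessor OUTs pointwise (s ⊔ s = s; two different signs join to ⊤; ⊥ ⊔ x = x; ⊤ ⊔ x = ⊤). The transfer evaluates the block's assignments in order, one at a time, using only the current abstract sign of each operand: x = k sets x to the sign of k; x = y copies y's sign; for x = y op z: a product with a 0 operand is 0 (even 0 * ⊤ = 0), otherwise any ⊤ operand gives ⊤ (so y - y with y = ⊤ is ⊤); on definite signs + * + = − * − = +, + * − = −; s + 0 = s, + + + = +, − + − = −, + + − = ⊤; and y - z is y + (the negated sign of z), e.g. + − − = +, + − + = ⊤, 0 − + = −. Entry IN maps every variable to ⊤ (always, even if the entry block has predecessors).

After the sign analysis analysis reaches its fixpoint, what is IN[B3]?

Answer: {a: ⊤, b: ⊤, c: ⊤, d: ⊤, e: ⊤, f: -}

Derivation:
Fixpoint table:
  B0:   IN=(all ⊤)   OUT=(all ⊤)
  B1:   IN=(all ⊤)   OUT={f:-; rest ⊤}
  B2:   IN={f:-; rest ⊤}   OUT={f:-; rest ⊤}
  B3:   IN={f:-; rest ⊤}   OUT={e:-, f:-; rest ⊤}

Merge at B3: IN[B3] = OUT[B2] = {a: ⊤, b: ⊤, c: ⊤, d: ⊤, e: ⊤, f: -}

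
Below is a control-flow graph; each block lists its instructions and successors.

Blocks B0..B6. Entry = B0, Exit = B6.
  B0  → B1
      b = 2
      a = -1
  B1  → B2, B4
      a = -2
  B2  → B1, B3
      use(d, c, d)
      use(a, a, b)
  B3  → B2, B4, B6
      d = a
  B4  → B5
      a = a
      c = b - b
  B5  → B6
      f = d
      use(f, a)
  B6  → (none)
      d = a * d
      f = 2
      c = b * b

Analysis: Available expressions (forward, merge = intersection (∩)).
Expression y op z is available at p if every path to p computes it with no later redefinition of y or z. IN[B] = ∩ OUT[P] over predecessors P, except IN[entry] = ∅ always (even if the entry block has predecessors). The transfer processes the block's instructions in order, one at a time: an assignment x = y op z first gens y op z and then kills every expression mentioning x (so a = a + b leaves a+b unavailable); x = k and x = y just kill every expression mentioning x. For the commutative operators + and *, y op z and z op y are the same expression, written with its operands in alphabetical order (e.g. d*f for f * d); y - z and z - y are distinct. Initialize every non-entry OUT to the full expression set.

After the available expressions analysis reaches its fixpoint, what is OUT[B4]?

Fixpoint table:
  B0: | IN={} | OUT={}
  B1: | IN={} | OUT={}
  B2: | IN={} | OUT={}
  B3: | IN={} | OUT={}
  B4: | IN={} | OUT={b-b}
  B5: | IN={b-b} | OUT={b-b}
  B6: | IN={} | OUT={b*b}

Merge at B4: IN[B4] = OUT[B1] ∩ OUT[B3] = {}
Applying B4's transfer function to that IN value gives OUT[B4] (row B4 above).

Answer: {b-b}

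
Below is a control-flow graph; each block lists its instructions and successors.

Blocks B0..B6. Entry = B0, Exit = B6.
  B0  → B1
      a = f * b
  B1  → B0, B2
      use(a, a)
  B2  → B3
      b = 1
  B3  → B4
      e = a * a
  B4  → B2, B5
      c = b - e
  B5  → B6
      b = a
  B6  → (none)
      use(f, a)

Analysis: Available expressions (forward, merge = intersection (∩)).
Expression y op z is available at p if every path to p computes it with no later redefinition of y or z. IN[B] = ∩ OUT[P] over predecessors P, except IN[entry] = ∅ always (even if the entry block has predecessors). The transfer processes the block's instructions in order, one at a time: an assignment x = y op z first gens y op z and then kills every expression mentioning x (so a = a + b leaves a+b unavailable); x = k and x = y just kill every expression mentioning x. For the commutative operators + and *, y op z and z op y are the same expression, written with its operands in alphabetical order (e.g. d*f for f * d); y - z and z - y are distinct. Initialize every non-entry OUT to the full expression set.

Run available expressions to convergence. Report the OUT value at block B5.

Answer: {a*a}

Working:
Per-block solution:
  B0: | IN={} | OUT={b*f}
  B1: | IN={b*f} | OUT={b*f}
  B2: | IN={} | OUT={}
  B3: | IN={} | OUT={a*a}
  B4: | IN={a*a} | OUT={a*a, b-e}
  B5: | IN={a*a, b-e} | OUT={a*a}
  B6: | IN={a*a} | OUT={a*a}

Merge at B5: IN[B5] = OUT[B4] = {a*a, b-e}
Applying B5's transfer function to that IN value gives OUT[B5] (row B5 above).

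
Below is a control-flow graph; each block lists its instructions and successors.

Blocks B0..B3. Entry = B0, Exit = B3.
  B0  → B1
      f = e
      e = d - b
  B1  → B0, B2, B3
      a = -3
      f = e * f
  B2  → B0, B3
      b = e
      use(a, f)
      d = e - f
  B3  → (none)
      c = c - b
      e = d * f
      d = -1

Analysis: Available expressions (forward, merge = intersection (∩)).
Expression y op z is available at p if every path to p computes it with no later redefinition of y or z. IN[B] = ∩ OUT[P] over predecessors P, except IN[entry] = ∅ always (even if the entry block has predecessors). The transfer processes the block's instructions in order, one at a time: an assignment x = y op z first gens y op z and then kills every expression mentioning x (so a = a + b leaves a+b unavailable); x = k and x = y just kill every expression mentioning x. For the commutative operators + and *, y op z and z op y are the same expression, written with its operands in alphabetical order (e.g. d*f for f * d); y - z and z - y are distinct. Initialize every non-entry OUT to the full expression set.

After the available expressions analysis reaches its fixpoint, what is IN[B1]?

Fixpoint table:
  B0:  IN={}  OUT={d-b}
  B1:  IN={d-b}  OUT={d-b}
  B2:  IN={d-b}  OUT={e-f}
  B3:  IN={}  OUT={}

Merge at B1: IN[B1] = OUT[B0] = {d-b}

Answer: {d-b}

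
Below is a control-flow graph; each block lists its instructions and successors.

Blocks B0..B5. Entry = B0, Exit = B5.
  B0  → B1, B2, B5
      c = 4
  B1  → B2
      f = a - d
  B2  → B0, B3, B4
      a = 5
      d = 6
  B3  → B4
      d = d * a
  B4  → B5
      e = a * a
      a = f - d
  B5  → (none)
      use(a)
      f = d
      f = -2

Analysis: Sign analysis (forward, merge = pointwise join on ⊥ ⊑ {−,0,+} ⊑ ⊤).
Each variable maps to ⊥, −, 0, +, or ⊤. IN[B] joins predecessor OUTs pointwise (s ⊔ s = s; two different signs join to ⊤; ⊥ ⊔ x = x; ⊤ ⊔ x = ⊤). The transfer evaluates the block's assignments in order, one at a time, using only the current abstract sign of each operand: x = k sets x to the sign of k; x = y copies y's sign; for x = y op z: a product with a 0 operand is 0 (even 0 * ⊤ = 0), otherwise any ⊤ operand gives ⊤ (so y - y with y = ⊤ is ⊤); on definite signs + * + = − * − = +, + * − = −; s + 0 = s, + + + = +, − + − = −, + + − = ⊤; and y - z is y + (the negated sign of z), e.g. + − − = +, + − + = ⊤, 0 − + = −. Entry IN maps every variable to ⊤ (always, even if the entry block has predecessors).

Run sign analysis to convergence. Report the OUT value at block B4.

Per-block solution:
  B0: | IN=(all ⊤) | OUT={c:+; rest ⊤}
  B1: | IN={c:+; rest ⊤} | OUT={c:+; rest ⊤}
  B2: | IN={c:+; rest ⊤} | OUT={a:+, c:+, d:+; rest ⊤}
  B3: | IN={a:+, c:+, d:+; rest ⊤} | OUT={a:+, c:+, d:+; rest ⊤}
  B4: | IN={a:+, c:+, d:+; rest ⊤} | OUT={c:+, d:+, e:+; rest ⊤}
  B5: | IN={c:+; rest ⊤} | OUT={c:+, f:-; rest ⊤}

Merge at B4: IN[B4] = OUT[B2] ⊔ OUT[B3] = {a: +, b: ⊤, c: +, d: +, e: ⊤, f: ⊤}
Applying B4's transfer function to that IN value gives OUT[B4] (row B4 above).

Answer: {a: ⊤, b: ⊤, c: +, d: +, e: +, f: ⊤}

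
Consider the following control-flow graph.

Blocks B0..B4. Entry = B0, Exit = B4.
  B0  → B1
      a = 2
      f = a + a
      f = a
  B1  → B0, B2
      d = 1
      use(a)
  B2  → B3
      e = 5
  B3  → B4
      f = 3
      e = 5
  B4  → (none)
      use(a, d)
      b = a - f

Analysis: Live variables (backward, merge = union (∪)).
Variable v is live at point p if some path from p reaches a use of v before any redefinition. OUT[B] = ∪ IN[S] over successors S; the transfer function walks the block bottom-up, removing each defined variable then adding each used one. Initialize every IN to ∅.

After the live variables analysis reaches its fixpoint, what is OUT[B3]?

Answer: {a, d, f}

Trace:
Per-block solution:
  B0:   IN={}   OUT={a}
  B1:   IN={a}   OUT={a, d}
  B2:   IN={a, d}   OUT={a, d}
  B3:   IN={a, d}   OUT={a, d, f}
  B4:   IN={a, d, f}   OUT={}

Merge at B3: OUT[B3] = IN[B4] = {a, d, f}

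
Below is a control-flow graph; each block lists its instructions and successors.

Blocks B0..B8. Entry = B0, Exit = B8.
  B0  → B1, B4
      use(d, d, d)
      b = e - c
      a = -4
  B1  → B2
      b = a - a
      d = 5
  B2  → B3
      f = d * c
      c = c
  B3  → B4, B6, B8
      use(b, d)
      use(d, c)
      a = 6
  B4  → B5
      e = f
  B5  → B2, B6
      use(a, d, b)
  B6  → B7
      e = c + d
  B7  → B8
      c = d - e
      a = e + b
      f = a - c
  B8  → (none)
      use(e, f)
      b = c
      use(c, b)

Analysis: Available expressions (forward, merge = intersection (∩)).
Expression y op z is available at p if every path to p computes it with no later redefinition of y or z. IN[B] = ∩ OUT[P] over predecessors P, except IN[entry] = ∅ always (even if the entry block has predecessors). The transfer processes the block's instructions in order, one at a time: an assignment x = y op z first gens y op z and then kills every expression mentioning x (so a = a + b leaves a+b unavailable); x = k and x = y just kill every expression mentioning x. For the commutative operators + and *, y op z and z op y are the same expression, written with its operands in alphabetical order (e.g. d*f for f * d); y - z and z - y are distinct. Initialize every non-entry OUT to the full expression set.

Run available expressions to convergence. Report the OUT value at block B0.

Answer: {e-c}

Trace:
Per-block solution:
  B0: | IN={} | OUT={e-c}
  B1: | IN={e-c} | OUT={a-a, e-c}
  B2: | IN={} | OUT={}
  B3: | IN={} | OUT={}
  B4: | IN={} | OUT={}
  B5: | IN={} | OUT={}
  B6: | IN={} | OUT={c+d}
  B7: | IN={c+d} | OUT={a-c, b+e, d-e}
  B8: | IN={} | OUT={}

B0 is the boundary node: IN[B0] = {}
Applying B0's transfer function to that IN value gives OUT[B0] (row B0 above).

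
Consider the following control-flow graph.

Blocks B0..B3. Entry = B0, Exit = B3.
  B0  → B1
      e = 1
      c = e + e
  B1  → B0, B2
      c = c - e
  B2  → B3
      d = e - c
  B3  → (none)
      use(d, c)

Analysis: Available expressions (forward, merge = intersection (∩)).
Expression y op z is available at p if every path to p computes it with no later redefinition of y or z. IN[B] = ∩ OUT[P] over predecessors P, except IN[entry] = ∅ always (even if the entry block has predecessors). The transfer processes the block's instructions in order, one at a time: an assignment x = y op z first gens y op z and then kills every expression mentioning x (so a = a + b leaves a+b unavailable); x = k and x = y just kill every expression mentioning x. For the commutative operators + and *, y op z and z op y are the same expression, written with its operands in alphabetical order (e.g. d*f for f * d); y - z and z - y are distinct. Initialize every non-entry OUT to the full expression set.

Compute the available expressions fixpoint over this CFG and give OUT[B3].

Fixpoint table:
  B0: | IN={} | OUT={e+e}
  B1: | IN={e+e} | OUT={e+e}
  B2: | IN={e+e} | OUT={e+e, e-c}
  B3: | IN={e+e, e-c} | OUT={e+e, e-c}

Merge at B3: IN[B3] = OUT[B2] = {e+e, e-c}
Applying B3's transfer function to that IN value gives OUT[B3] (row B3 above).

Answer: {e+e, e-c}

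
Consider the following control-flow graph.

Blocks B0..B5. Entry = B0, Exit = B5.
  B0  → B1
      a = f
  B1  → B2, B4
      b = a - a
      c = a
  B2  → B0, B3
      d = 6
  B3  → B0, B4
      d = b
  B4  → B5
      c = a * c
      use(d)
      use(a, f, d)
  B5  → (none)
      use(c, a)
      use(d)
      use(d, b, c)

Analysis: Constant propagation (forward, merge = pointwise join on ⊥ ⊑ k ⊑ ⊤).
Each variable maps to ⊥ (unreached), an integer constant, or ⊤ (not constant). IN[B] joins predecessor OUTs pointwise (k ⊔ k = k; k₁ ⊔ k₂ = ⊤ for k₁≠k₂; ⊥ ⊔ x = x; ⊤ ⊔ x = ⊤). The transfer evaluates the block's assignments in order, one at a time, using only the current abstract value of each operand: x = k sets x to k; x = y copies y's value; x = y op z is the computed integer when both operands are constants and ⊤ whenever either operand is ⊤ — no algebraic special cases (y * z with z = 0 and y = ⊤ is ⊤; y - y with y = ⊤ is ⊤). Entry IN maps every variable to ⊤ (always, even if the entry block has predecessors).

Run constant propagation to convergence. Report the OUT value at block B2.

Converged values:
  B0: | IN=(all ⊤) | OUT=(all ⊤)
  B1: | IN=(all ⊤) | OUT=(all ⊤)
  B2: | IN=(all ⊤) | OUT={d:6; rest ⊤}
  B3: | IN={d:6; rest ⊤} | OUT=(all ⊤)
  B4: | IN=(all ⊤) | OUT=(all ⊤)
  B5: | IN=(all ⊤) | OUT=(all ⊤)

Merge at B2: IN[B2] = OUT[B1] = {a: ⊤, b: ⊤, c: ⊤, d: ⊤, e: ⊤, f: ⊤}
Applying B2's transfer function to that IN value gives OUT[B2] (row B2 above).

Answer: {a: ⊤, b: ⊤, c: ⊤, d: 6, e: ⊤, f: ⊤}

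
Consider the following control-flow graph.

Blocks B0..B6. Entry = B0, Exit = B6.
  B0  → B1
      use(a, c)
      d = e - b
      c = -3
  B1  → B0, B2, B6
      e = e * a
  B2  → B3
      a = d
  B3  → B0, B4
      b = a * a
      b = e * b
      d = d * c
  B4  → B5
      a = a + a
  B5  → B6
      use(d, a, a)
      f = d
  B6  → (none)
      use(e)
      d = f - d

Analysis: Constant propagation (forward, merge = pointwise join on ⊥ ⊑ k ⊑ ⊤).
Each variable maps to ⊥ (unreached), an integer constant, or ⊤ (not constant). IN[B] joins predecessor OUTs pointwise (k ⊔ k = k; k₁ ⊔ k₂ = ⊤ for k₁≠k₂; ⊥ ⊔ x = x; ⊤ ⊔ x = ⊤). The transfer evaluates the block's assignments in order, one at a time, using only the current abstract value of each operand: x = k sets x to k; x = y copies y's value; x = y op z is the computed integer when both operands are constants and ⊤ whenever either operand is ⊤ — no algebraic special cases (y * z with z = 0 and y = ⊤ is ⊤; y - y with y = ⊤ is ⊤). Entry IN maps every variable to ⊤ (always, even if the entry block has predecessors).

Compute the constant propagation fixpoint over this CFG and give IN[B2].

Per-block solution:
  B0:   IN=(all ⊤)   OUT={c:-3; rest ⊤}
  B1:   IN={c:-3; rest ⊤}   OUT={c:-3; rest ⊤}
  B2:   IN={c:-3; rest ⊤}   OUT={c:-3; rest ⊤}
  B3:   IN={c:-3; rest ⊤}   OUT={c:-3; rest ⊤}
  B4:   IN={c:-3; rest ⊤}   OUT={c:-3; rest ⊤}
  B5:   IN={c:-3; rest ⊤}   OUT={c:-3; rest ⊤}
  B6:   IN={c:-3; rest ⊤}   OUT={c:-3; rest ⊤}

Merge at B2: IN[B2] = OUT[B1] = {a: ⊤, b: ⊤, c: -3, d: ⊤, e: ⊤, f: ⊤}

Answer: {a: ⊤, b: ⊤, c: -3, d: ⊤, e: ⊤, f: ⊤}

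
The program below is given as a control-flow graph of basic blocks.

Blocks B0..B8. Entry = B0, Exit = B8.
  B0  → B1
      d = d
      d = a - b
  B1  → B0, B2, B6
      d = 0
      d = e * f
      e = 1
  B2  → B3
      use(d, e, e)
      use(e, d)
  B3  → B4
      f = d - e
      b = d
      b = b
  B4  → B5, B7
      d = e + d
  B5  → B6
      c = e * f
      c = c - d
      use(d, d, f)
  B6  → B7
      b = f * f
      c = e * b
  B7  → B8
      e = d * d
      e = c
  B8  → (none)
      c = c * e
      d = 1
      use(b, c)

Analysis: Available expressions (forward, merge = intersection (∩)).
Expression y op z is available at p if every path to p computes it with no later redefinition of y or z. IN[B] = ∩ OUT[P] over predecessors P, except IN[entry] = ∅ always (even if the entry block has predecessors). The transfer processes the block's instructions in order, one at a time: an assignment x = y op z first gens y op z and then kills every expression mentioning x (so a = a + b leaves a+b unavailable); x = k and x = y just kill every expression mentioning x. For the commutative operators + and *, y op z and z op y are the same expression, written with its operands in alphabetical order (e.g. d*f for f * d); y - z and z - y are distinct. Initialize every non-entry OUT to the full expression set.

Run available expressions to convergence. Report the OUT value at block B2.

Converged values:
  B0: | IN={} | OUT={a-b}
  B1: | IN={a-b} | OUT={a-b}
  B2: | IN={a-b} | OUT={a-b}
  B3: | IN={a-b} | OUT={d-e}
  B4: | IN={d-e} | OUT={}
  B5: | IN={} | OUT={e*f}
  B6: | IN={} | OUT={b*e, f*f}
  B7: | IN={} | OUT={d*d}
  B8: | IN={d*d} | OUT={}

Merge at B2: IN[B2] = OUT[B1] = {a-b}
Applying B2's transfer function to that IN value gives OUT[B2] (row B2 above).

Answer: {a-b}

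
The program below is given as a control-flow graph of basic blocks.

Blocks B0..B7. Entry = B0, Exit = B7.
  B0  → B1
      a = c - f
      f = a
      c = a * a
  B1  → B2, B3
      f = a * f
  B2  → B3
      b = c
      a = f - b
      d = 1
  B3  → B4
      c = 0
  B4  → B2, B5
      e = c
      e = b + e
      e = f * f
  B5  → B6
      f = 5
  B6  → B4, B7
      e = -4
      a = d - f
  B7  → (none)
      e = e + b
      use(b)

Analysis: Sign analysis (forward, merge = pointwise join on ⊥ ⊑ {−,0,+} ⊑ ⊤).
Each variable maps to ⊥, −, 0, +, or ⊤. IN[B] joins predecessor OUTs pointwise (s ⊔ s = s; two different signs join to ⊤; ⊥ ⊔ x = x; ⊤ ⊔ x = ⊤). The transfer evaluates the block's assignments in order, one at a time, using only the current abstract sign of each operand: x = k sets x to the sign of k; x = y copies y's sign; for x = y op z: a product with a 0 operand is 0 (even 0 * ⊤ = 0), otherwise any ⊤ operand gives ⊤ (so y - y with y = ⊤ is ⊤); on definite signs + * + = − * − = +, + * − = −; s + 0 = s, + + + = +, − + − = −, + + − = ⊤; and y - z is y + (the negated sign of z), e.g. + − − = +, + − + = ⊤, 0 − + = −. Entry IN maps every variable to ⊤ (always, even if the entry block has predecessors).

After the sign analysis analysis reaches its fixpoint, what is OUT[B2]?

Answer: {a: ⊤, b: ⊤, c: ⊤, d: +, e: ⊤, f: ⊤}

Working:
Per-block solution:
  B0:   IN=(all ⊤)   OUT=(all ⊤)
  B1:   IN=(all ⊤)   OUT=(all ⊤)
  B2:   IN=(all ⊤)   OUT={d:+; rest ⊤}
  B3:   IN=(all ⊤)   OUT={c:0; rest ⊤}
  B4:   IN={c:0; rest ⊤}   OUT={c:0; rest ⊤}
  B5:   IN={c:0; rest ⊤}   OUT={c:0, f:+; rest ⊤}
  B6:   IN={c:0, f:+; rest ⊤}   OUT={c:0, e:-, f:+; rest ⊤}
  B7:   IN={c:0, e:-, f:+; rest ⊤}   OUT={c:0, f:+; rest ⊤}

Merge at B2: IN[B2] = OUT[B1] ⊔ OUT[B4] = {a: ⊤, b: ⊤, c: ⊤, d: ⊤, e: ⊤, f: ⊤}
Applying B2's transfer function to that IN value gives OUT[B2] (row B2 above).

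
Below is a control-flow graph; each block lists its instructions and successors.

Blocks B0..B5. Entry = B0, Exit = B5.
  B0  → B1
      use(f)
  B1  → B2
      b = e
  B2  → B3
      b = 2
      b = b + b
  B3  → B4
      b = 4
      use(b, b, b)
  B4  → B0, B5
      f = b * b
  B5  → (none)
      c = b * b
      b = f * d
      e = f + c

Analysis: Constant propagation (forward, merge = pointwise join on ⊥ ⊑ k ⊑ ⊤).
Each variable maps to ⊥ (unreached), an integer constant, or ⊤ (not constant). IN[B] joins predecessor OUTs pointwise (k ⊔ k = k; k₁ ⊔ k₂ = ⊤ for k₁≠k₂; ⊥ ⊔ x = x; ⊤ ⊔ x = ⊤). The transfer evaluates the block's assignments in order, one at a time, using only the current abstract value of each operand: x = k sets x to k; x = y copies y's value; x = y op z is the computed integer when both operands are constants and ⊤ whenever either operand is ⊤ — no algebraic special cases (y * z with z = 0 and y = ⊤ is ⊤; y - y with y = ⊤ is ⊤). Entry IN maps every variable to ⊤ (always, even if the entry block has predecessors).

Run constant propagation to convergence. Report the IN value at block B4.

Answer: {a: ⊤, b: 4, c: ⊤, d: ⊤, e: ⊤, f: ⊤}

Derivation:
Converged values:
  B0:   IN=(all ⊤)   OUT=(all ⊤)
  B1:   IN=(all ⊤)   OUT=(all ⊤)
  B2:   IN=(all ⊤)   OUT={b:4; rest ⊤}
  B3:   IN={b:4; rest ⊤}   OUT={b:4; rest ⊤}
  B4:   IN={b:4; rest ⊤}   OUT={b:4, f:16; rest ⊤}
  B5:   IN={b:4, f:16; rest ⊤}   OUT={c:16, e:32, f:16; rest ⊤}

Merge at B4: IN[B4] = OUT[B3] = {a: ⊤, b: 4, c: ⊤, d: ⊤, e: ⊤, f: ⊤}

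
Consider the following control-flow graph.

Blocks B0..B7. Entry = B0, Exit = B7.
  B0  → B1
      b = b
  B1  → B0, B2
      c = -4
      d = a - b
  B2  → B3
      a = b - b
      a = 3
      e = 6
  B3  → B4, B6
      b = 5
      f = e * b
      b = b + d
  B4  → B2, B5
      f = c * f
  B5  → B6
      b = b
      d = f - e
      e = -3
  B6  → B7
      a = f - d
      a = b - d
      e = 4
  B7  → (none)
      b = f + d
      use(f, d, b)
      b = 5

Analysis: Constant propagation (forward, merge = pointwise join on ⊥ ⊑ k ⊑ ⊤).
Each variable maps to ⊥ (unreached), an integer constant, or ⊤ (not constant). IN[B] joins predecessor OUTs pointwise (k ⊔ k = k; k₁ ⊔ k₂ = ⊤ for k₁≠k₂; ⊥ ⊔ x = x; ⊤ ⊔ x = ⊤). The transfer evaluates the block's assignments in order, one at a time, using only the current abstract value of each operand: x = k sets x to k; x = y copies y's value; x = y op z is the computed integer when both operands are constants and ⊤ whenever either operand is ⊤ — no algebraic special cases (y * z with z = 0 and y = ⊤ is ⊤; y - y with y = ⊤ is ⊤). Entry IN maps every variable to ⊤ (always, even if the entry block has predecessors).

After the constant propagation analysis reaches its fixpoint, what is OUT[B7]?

Answer: {a: ⊤, b: 5, c: -4, d: ⊤, e: 4, f: ⊤}

Trace:
Fixpoint table:
  B0: | IN=(all ⊤) | OUT=(all ⊤)
  B1: | IN=(all ⊤) | OUT={c:-4; rest ⊤}
  B2: | IN={c:-4; rest ⊤} | OUT={a:3, c:-4, e:6; rest ⊤}
  B3: | IN={a:3, c:-4, e:6; rest ⊤} | OUT={a:3, c:-4, e:6, f:30; rest ⊤}
  B4: | IN={a:3, c:-4, e:6, f:30; rest ⊤} | OUT={a:3, c:-4, e:6, f:-120; rest ⊤}
  B5: | IN={a:3, c:-4, e:6, f:-120; rest ⊤} | OUT={a:3, c:-4, d:-126, e:-3, f:-120; rest ⊤}
  B6: | IN={a:3, c:-4; rest ⊤} | OUT={c:-4, e:4; rest ⊤}
  B7: | IN={c:-4, e:4; rest ⊤} | OUT={b:5, c:-4, e:4; rest ⊤}

Merge at B7: IN[B7] = OUT[B6] = {a: ⊤, b: ⊤, c: -4, d: ⊤, e: 4, f: ⊤}
Applying B7's transfer function to that IN value gives OUT[B7] (row B7 above).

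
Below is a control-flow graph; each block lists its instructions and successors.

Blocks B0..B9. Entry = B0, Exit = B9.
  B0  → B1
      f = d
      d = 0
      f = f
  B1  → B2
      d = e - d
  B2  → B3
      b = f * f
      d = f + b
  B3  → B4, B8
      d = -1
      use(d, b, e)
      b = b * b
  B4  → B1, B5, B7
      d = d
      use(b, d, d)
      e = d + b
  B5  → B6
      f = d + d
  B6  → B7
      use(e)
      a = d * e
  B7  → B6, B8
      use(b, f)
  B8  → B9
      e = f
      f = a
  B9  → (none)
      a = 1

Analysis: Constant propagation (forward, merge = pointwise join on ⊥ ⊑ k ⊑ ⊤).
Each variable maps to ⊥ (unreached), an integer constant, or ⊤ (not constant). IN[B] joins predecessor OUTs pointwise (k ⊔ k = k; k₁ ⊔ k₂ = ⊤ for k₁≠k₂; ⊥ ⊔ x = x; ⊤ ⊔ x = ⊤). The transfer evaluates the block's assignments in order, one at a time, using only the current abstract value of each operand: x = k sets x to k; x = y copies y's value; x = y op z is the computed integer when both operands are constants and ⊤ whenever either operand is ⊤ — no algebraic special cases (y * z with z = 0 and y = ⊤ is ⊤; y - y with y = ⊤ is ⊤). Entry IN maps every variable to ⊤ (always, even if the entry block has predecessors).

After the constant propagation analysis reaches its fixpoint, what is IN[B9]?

Answer: {a: ⊤, b: ⊤, c: ⊤, d: -1, e: ⊤, f: ⊤}

Derivation:
Converged values:
  B0: | IN=(all ⊤) | OUT={d:0; rest ⊤}
  B1: | IN=(all ⊤) | OUT=(all ⊤)
  B2: | IN=(all ⊤) | OUT=(all ⊤)
  B3: | IN=(all ⊤) | OUT={d:-1; rest ⊤}
  B4: | IN={d:-1; rest ⊤} | OUT={d:-1; rest ⊤}
  B5: | IN={d:-1; rest ⊤} | OUT={d:-1, f:-2; rest ⊤}
  B6: | IN={d:-1; rest ⊤} | OUT={d:-1; rest ⊤}
  B7: | IN={d:-1; rest ⊤} | OUT={d:-1; rest ⊤}
  B8: | IN={d:-1; rest ⊤} | OUT={d:-1; rest ⊤}
  B9: | IN={d:-1; rest ⊤} | OUT={a:1, d:-1; rest ⊤}

Merge at B9: IN[B9] = OUT[B8] = {a: ⊤, b: ⊤, c: ⊤, d: -1, e: ⊤, f: ⊤}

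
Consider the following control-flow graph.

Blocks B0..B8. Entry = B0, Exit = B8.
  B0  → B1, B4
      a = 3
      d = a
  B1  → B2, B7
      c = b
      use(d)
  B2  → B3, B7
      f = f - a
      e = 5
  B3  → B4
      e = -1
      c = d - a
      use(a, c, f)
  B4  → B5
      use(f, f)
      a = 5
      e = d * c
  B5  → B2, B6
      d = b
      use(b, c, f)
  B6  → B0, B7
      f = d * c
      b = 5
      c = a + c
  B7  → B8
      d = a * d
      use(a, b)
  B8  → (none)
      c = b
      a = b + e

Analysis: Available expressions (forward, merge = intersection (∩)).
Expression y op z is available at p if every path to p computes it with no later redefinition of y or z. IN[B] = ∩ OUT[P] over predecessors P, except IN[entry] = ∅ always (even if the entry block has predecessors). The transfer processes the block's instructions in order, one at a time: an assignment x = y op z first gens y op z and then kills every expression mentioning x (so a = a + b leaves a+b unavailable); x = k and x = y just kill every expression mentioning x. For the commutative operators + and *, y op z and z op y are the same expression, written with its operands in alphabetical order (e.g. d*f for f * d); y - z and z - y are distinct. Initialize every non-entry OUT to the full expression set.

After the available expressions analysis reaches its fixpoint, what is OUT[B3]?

Answer: {d-a}

Derivation:
Per-block solution:
  B0:   IN={}   OUT={}
  B1:   IN={}   OUT={}
  B2:   IN={}   OUT={}
  B3:   IN={}   OUT={d-a}
  B4:   IN={}   OUT={c*d}
  B5:   IN={c*d}   OUT={}
  B6:   IN={}   OUT={}
  B7:   IN={}   OUT={}
  B8:   IN={}   OUT={b+e}

Merge at B3: IN[B3] = OUT[B2] = {}
Applying B3's transfer function to that IN value gives OUT[B3] (row B3 above).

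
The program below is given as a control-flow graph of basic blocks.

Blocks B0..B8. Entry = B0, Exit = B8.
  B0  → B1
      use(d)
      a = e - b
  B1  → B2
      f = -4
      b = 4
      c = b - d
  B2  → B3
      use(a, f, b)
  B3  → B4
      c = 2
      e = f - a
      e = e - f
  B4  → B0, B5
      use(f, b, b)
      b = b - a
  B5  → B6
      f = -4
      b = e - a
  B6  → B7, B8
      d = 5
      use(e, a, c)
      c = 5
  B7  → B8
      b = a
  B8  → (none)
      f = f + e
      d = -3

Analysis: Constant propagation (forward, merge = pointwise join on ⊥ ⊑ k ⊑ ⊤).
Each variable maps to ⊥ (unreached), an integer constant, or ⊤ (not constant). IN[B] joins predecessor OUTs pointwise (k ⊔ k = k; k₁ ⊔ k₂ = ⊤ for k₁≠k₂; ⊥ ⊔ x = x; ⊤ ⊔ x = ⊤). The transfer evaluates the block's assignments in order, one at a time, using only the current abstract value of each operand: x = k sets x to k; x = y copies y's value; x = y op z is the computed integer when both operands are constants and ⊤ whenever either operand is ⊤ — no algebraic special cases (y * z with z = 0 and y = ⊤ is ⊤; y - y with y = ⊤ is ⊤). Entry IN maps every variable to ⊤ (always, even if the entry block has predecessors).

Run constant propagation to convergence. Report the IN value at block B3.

Fixpoint table:
  B0: | IN=(all ⊤) | OUT=(all ⊤)
  B1: | IN=(all ⊤) | OUT={b:4, f:-4; rest ⊤}
  B2: | IN={b:4, f:-4; rest ⊤} | OUT={b:4, f:-4; rest ⊤}
  B3: | IN={b:4, f:-4; rest ⊤} | OUT={b:4, c:2, f:-4; rest ⊤}
  B4: | IN={b:4, c:2, f:-4; rest ⊤} | OUT={c:2, f:-4; rest ⊤}
  B5: | IN={c:2, f:-4; rest ⊤} | OUT={c:2, f:-4; rest ⊤}
  B6: | IN={c:2, f:-4; rest ⊤} | OUT={c:5, d:5, f:-4; rest ⊤}
  B7: | IN={c:5, d:5, f:-4; rest ⊤} | OUT={c:5, d:5, f:-4; rest ⊤}
  B8: | IN={c:5, d:5, f:-4; rest ⊤} | OUT={c:5, d:-3; rest ⊤}

Merge at B3: IN[B3] = OUT[B2] = {a: ⊤, b: 4, c: ⊤, d: ⊤, e: ⊤, f: -4}

Answer: {a: ⊤, b: 4, c: ⊤, d: ⊤, e: ⊤, f: -4}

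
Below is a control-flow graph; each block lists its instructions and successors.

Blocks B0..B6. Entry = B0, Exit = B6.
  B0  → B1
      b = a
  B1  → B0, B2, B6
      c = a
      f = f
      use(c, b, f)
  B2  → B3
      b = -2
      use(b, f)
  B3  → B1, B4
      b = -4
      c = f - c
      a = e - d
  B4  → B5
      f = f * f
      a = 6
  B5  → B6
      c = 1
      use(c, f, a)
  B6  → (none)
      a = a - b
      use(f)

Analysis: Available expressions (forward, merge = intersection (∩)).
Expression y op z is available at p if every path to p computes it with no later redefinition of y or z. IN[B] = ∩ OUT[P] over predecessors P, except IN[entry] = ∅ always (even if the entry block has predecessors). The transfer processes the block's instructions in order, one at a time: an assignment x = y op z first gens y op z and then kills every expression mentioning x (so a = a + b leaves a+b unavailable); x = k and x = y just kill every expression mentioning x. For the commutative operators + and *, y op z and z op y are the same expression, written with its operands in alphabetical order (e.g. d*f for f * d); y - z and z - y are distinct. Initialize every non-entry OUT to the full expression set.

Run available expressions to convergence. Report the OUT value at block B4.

Answer: {e-d}

Trace:
Fixpoint table:
  B0:   IN={}   OUT={}
  B1:   IN={}   OUT={}
  B2:   IN={}   OUT={}
  B3:   IN={}   OUT={e-d}
  B4:   IN={e-d}   OUT={e-d}
  B5:   IN={e-d}   OUT={e-d}
  B6:   IN={}   OUT={}

Merge at B4: IN[B4] = OUT[B3] = {e-d}
Applying B4's transfer function to that IN value gives OUT[B4] (row B4 above).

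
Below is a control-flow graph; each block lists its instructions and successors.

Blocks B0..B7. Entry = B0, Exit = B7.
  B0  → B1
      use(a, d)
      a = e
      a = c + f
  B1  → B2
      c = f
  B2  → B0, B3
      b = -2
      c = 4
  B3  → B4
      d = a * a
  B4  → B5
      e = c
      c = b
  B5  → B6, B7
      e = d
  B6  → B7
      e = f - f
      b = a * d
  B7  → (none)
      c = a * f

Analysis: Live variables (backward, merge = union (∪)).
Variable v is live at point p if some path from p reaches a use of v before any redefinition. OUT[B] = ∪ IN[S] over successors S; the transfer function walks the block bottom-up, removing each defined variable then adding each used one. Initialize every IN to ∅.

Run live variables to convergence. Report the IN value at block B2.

Answer: {a, d, e, f}

Trace:
Converged values:
  B0: | IN={a, c, d, e, f} | OUT={a, d, e, f}
  B1: | IN={a, d, e, f} | OUT={a, d, e, f}
  B2: | IN={a, d, e, f} | OUT={a, b, c, d, e, f}
  B3: | IN={a, b, c, f} | OUT={a, b, c, d, f}
  B4: | IN={a, b, c, d, f} | OUT={a, d, f}
  B5: | IN={a, d, f} | OUT={a, d, f}
  B6: | IN={a, d, f} | OUT={a, f}
  B7: | IN={a, f} | OUT={}

Merge at B2: OUT[B2] = IN[B0] ⊔ IN[B3] = {a, b, c, d, e, f}
Applying B2's transfer function to that OUT value gives IN[B2] (row B2 above).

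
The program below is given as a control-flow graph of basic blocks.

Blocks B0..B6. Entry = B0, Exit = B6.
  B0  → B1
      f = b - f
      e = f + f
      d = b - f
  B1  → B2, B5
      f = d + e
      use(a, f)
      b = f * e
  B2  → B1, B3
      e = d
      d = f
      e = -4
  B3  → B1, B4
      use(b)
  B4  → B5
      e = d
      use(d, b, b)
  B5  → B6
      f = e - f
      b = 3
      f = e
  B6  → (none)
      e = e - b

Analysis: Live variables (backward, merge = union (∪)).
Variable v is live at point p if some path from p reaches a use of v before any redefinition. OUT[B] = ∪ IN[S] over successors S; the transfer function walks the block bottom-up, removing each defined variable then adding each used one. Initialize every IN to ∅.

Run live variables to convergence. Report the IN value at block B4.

Answer: {b, d, f}

Derivation:
Converged values:
  B0:   IN={a, b, f}   OUT={a, d, e}
  B1:   IN={a, d, e}   OUT={a, b, d, e, f}
  B2:   IN={a, b, d, f}   OUT={a, b, d, e, f}
  B3:   IN={a, b, d, e, f}   OUT={a, b, d, e, f}
  B4:   IN={b, d, f}   OUT={e, f}
  B5:   IN={e, f}   OUT={b, e}
  B6:   IN={b, e}   OUT={}

Merge at B4: OUT[B4] = IN[B5] = {e, f}
Applying B4's transfer function to that OUT value gives IN[B4] (row B4 above).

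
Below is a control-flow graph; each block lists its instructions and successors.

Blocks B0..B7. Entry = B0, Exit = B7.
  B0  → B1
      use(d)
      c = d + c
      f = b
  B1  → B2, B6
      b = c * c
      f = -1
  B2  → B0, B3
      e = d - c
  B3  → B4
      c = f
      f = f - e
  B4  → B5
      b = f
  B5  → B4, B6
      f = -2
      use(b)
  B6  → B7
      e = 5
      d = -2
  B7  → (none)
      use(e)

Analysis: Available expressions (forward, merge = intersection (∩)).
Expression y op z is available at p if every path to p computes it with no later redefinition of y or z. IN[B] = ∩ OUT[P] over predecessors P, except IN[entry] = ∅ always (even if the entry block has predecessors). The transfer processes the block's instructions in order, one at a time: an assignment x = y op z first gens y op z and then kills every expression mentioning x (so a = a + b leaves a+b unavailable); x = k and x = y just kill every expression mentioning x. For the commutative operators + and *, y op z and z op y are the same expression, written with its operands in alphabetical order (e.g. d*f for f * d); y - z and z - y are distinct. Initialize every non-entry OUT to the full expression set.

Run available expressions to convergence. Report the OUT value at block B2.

Fixpoint table:
  B0:  IN={}  OUT={}
  B1:  IN={}  OUT={c*c}
  B2:  IN={c*c}  OUT={c*c, d-c}
  B3:  IN={c*c, d-c}  OUT={}
  B4:  IN={}  OUT={}
  B5:  IN={}  OUT={}
  B6:  IN={}  OUT={}
  B7:  IN={}  OUT={}

Merge at B2: IN[B2] = OUT[B1] = {c*c}
Applying B2's transfer function to that IN value gives OUT[B2] (row B2 above).

Answer: {c*c, d-c}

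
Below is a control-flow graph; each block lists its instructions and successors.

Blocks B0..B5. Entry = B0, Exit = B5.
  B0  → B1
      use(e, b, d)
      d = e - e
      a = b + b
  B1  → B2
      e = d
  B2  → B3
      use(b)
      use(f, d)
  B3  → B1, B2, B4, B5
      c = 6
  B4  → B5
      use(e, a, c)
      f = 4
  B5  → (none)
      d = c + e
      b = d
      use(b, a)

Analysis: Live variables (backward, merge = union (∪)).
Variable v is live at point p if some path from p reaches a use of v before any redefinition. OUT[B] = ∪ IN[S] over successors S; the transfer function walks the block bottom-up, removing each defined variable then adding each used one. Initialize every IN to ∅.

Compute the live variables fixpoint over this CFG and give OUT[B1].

Answer: {a, b, d, e, f}

Trace:
Fixpoint table:
  B0: | IN={b, d, e, f} | OUT={a, b, d, f}
  B1: | IN={a, b, d, f} | OUT={a, b, d, e, f}
  B2: | IN={a, b, d, e, f} | OUT={a, b, d, e, f}
  B3: | IN={a, b, d, e, f} | OUT={a, b, c, d, e, f}
  B4: | IN={a, c, e} | OUT={a, c, e}
  B5: | IN={a, c, e} | OUT={}

Merge at B1: OUT[B1] = IN[B2] = {a, b, d, e, f}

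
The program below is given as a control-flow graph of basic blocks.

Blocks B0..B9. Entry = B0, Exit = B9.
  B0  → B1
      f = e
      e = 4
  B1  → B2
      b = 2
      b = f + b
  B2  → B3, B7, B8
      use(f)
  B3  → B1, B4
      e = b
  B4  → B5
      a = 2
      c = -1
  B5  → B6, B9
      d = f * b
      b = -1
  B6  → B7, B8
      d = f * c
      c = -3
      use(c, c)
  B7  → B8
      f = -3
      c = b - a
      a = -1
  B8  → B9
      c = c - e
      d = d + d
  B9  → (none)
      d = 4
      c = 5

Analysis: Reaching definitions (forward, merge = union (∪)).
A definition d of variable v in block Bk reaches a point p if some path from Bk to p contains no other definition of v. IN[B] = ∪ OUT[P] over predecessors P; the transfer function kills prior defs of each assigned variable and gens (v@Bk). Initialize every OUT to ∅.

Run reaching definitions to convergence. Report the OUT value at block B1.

Answer: {b@B1, e@B0, e@B3, f@B0}

Derivation:
Per-block solution:
  B0:  IN={}  OUT={e@B0, f@B0}
  B1:  IN={b@B1, e@B0, e@B3, f@B0}  OUT={b@B1, e@B0, e@B3, f@B0}
  B2:  IN={b@B1, e@B0, e@B3, f@B0}  OUT={b@B1, e@B0, e@B3, f@B0}
  B3:  IN={b@B1, e@B0, e@B3, f@B0}  OUT={b@B1, e@B3, f@B0}
  B4:  IN={b@B1, e@B3, f@B0}  OUT={a@B4, b@B1, c@B4, e@B3, f@B0}
  B5:  IN={a@B4, b@B1, c@B4, e@B3, f@B0}  OUT={a@B4, b@B5, c@B4, d@B5, e@B3, f@B0}
  B6:  IN={a@B4, b@B5, c@B4, d@B5, e@B3, f@B0}  OUT={a@B4, b@B5, c@B6, d@B6, e@B3, f@B0}
  B7:  IN={a@B4, b@B1, b@B5, c@B6, d@B6, e@B0, e@B3, f@B0}  OUT={a@B7, b@B1, b@B5, c@B7, d@B6, e@B0, e@B3, f@B7}
  B8:  IN={a@B4, a@B7, b@B1, b@B5, c@B6, c@B7, d@B6, e@B0, e@B3, f@B0, f@B7}  OUT={a@B4, a@B7, b@B1, b@B5, c@B8, d@B8, e@B0, e@B3, f@B0, f@B7}
  B9:  IN={a@B4, a@B7, b@B1, b@B5, c@B4, c@B8, d@B5, d@B8, e@B0, e@B3, f@B0, f@B7}  OUT={a@B4, a@B7, b@B1, b@B5, c@B9, d@B9, e@B0, e@B3, f@B0, f@B7}

Merge at B1: IN[B1] = OUT[B0] ⊔ OUT[B3] = {b@B1, e@B0, e@B3, f@B0}
Applying B1's transfer function to that IN value gives OUT[B1] (row B1 above).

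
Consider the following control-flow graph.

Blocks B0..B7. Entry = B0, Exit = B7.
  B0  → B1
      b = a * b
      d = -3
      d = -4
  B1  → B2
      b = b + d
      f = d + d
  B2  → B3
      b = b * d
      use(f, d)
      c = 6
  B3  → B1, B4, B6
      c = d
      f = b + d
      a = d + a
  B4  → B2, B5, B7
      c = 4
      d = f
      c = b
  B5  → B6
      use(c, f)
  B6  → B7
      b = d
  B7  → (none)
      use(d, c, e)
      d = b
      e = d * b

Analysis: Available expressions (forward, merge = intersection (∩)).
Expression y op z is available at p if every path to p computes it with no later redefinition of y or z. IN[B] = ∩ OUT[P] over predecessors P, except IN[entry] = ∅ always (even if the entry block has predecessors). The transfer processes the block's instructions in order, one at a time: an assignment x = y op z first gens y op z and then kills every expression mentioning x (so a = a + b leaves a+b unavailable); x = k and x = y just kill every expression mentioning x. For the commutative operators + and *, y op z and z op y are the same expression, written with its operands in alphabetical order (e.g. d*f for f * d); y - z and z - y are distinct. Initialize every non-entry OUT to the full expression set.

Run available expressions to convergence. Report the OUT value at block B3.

Answer: {b+d}

Derivation:
Converged values:
  B0:   IN={}   OUT={}
  B1:   IN={}   OUT={d+d}
  B2:   IN={}   OUT={}
  B3:   IN={}   OUT={b+d}
  B4:   IN={b+d}   OUT={}
  B5:   IN={}   OUT={}
  B6:   IN={}   OUT={}
  B7:   IN={}   OUT={b*d}

Merge at B3: IN[B3] = OUT[B2] = {}
Applying B3's transfer function to that IN value gives OUT[B3] (row B3 above).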